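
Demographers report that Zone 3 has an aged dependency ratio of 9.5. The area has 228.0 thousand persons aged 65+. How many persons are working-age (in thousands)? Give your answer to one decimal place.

Working-age: 2 400.0

Old-age dependency ratio = elderly / working-age × 100
9.5 = 228.0 / W × 100
⇒ 2 400.0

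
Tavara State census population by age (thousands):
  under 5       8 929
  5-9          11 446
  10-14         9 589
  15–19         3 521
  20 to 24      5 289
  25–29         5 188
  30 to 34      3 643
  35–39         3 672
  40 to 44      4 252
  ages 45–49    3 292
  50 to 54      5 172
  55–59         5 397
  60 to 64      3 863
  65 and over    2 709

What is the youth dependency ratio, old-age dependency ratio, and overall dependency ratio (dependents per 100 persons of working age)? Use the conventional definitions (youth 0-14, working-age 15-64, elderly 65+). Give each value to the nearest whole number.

Youth dependency ratio: 69
Old-age dependency ratio: 6
Total dependency ratio: 75

0–14: 8 929 + 11 446 + 9 589 = 29 964
15–64: 3 521 + 5 289 + 5 188 + 3 643 + 3 672 + 4 252 + 3 292 + 5 172 + 5 397 + 3 863 = 43 289
65+: 2 709
Youth dependency ratio = 29 964 / 43 289 × 100 = 69
Old-age dependency ratio = 2 709 / 43 289 × 100 = 6
Total dependency ratio = (29 964 + 2 709) / 43 289 × 100 = 32 673 / 43 289 × 100 = 75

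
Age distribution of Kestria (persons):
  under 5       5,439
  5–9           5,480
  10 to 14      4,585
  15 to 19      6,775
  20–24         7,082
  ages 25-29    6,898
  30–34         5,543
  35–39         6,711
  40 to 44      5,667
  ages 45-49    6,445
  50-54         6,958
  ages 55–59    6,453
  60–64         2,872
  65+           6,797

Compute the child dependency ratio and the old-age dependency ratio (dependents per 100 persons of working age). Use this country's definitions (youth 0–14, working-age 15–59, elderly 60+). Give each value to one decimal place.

Youth dependency ratio: 26.5
Old-age dependency ratio: 16.5

0–14: 5,439 + 5,480 + 4,585 = 15,504
15–59: 6,775 + 7,082 + 6,898 + 5,543 + 6,711 + 5,667 + 6,445 + 6,958 + 6,453 = 58,532
60+: 2,872 + 6,797 = 9,669
Youth dependency ratio = 15,504 / 58,532 × 100 = 26.5
Old-age dependency ratio = 9,669 / 58,532 × 100 = 16.5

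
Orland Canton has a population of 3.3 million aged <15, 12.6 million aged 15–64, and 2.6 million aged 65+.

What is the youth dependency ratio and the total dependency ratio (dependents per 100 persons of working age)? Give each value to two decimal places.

Youth dependency ratio = 3.3 / 12.6 × 100 = 26.19
Total dependency ratio = (3.3 + 2.6) / 12.6 × 100 = 5.9 / 12.6 × 100 = 46.83

Youth dependency ratio: 26.19
Total dependency ratio: 46.83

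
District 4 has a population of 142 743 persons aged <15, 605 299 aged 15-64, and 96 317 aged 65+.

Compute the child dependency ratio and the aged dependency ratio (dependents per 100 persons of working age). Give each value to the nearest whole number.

Youth dependency ratio = 142 743 / 605 299 × 100 = 24
Old-age dependency ratio = 96 317 / 605 299 × 100 = 16

Youth dependency ratio: 24
Old-age dependency ratio: 16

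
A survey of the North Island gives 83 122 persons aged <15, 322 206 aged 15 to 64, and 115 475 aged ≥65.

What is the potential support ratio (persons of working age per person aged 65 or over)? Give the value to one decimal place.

Potential support ratio: 2.8

Potential support ratio = 322 206 / 115 475 = 2.8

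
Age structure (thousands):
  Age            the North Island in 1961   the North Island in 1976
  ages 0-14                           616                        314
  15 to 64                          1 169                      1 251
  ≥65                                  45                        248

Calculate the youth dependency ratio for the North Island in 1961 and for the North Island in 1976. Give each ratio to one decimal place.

the North Island in 1961: 52.7
the North Island in 1976: 25.1

the North Island in 1961: 616 / 1 169 × 100 = 52.7
the North Island in 1976: 314 / 1 251 × 100 = 25.1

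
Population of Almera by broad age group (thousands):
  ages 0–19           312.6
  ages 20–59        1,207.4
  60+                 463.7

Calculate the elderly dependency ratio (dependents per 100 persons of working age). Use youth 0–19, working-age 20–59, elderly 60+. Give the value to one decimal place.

Old-age dependency ratio: 38.4

Old-age dependency ratio = 463.7 / 1,207.4 × 100 = 38.4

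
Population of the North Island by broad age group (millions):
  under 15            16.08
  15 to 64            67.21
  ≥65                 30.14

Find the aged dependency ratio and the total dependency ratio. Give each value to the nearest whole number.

Old-age dependency ratio = 30.14 / 67.21 × 100 = 45
Total dependency ratio = (16.08 + 30.14) / 67.21 × 100 = 46.22 / 67.21 × 100 = 69

Old-age dependency ratio: 45
Total dependency ratio: 69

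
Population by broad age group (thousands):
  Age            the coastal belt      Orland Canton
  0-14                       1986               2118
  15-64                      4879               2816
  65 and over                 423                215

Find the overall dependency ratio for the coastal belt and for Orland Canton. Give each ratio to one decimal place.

the coastal belt: 49.4
Orland Canton: 82.8

the coastal belt: (1986 + 423) / 4879 × 100 = 2409 / 4879 × 100 = 49.4
Orland Canton: (2118 + 215) / 2816 × 100 = 2333 / 2816 × 100 = 82.8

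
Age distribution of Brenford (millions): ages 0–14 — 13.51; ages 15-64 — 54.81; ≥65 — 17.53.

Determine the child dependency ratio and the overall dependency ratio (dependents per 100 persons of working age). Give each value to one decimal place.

Youth dependency ratio = 13.51 / 54.81 × 100 = 24.6
Total dependency ratio = (13.51 + 17.53) / 54.81 × 100 = 31.04 / 54.81 × 100 = 56.6

Youth dependency ratio: 24.6
Total dependency ratio: 56.6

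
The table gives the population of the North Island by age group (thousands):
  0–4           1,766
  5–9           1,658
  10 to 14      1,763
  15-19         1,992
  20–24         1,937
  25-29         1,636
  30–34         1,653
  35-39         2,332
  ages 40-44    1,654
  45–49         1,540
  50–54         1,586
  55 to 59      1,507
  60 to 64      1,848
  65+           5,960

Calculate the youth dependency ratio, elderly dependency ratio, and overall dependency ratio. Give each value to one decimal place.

0–14: 1,766 + 1,658 + 1,763 = 5,187
15–64: 1,992 + 1,937 + 1,636 + 1,653 + 2,332 + 1,654 + 1,540 + 1,586 + 1,507 + 1,848 = 17,685
65+: 5,960
Youth dependency ratio = 5,187 / 17,685 × 100 = 29.3
Old-age dependency ratio = 5,960 / 17,685 × 100 = 33.7
Total dependency ratio = (5,187 + 5,960) / 17,685 × 100 = 11,147 / 17,685 × 100 = 63.0

Youth dependency ratio: 29.3
Old-age dependency ratio: 33.7
Total dependency ratio: 63.0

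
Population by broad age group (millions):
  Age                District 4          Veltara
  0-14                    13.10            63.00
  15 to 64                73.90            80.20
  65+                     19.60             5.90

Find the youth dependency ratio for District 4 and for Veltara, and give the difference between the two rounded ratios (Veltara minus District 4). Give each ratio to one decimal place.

District 4: 13.10 / 73.90 × 100 = 17.7
Veltara: 63.00 / 80.20 × 100 = 78.6

District 4: 17.7
Veltara: 78.6
Difference: +60.9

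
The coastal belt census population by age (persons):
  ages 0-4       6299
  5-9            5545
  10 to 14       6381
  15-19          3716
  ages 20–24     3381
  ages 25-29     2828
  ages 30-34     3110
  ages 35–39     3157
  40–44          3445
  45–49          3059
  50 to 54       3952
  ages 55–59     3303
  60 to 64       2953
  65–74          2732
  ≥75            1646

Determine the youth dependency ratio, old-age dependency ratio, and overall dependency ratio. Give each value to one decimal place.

0–14: 6299 + 5545 + 6381 = 18225
15–64: 3716 + 3381 + 2828 + 3110 + 3157 + 3445 + 3059 + 3952 + 3303 + 2953 = 32904
65+: 2732 + 1646 = 4378
Youth dependency ratio = 18225 / 32904 × 100 = 55.4
Old-age dependency ratio = 4378 / 32904 × 100 = 13.3
Total dependency ratio = (18225 + 4378) / 32904 × 100 = 22603 / 32904 × 100 = 68.7

Youth dependency ratio: 55.4
Old-age dependency ratio: 13.3
Total dependency ratio: 68.7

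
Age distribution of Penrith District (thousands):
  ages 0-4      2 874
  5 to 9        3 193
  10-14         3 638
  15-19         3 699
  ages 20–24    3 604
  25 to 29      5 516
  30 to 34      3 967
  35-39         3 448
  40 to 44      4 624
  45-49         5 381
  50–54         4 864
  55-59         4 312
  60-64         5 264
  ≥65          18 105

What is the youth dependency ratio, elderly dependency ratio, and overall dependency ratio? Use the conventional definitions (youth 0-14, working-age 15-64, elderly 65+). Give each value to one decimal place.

Youth dependency ratio: 21.7
Old-age dependency ratio: 40.5
Total dependency ratio: 62.2

0–14: 2 874 + 3 193 + 3 638 = 9 705
15–64: 3 699 + 3 604 + 5 516 + 3 967 + 3 448 + 4 624 + 5 381 + 4 864 + 4 312 + 5 264 = 44 679
65+: 18 105
Youth dependency ratio = 9 705 / 44 679 × 100 = 21.7
Old-age dependency ratio = 18 105 / 44 679 × 100 = 40.5
Total dependency ratio = (9 705 + 18 105) / 44 679 × 100 = 27 810 / 44 679 × 100 = 62.2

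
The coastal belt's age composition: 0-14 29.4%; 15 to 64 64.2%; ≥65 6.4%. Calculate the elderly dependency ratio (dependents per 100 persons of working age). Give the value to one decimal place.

Old-age dependency ratio: 10.0

Old-age dependency ratio = 6.4 / 64.2 × 100 = 10.0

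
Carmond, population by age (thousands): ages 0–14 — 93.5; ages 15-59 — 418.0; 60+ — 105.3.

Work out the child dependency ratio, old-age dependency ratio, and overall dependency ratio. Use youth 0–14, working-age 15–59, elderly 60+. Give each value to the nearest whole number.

Youth dependency ratio = 93.5 / 418.0 × 100 = 22
Old-age dependency ratio = 105.3 / 418.0 × 100 = 25
Total dependency ratio = (93.5 + 105.3) / 418.0 × 100 = 198.8 / 418.0 × 100 = 48

Youth dependency ratio: 22
Old-age dependency ratio: 25
Total dependency ratio: 48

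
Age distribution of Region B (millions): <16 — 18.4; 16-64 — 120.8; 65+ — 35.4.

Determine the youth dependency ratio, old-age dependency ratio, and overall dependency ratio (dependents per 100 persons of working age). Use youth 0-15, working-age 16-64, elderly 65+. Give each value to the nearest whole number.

Youth dependency ratio = 18.4 / 120.8 × 100 = 15
Old-age dependency ratio = 35.4 / 120.8 × 100 = 29
Total dependency ratio = (18.4 + 35.4) / 120.8 × 100 = 53.8 / 120.8 × 100 = 45

Youth dependency ratio: 15
Old-age dependency ratio: 29
Total dependency ratio: 45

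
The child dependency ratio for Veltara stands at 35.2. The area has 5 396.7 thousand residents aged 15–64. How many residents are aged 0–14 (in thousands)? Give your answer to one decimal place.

Aged 0–14: 1 899.6

Youth dependency ratio = youth / working-age × 100
35.2 = Y / 5 396.7 × 100
⇒ 1 899.6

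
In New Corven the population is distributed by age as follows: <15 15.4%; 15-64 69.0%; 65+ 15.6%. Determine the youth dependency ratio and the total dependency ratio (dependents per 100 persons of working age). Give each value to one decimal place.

Youth dependency ratio: 22.3
Total dependency ratio: 44.9

Youth dependency ratio = 15.4 / 69.0 × 100 = 22.3
Total dependency ratio = (15.4 + 15.6) / 69.0 × 100 = 31.0 / 69.0 × 100 = 44.9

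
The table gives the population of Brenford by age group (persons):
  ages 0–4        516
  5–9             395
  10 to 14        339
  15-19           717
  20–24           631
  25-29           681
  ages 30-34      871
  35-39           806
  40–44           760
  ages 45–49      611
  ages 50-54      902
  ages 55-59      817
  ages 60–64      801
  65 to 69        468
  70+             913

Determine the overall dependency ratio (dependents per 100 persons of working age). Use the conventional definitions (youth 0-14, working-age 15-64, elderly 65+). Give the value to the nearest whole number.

Total dependency ratio: 35

0–14: 516 + 395 + 339 = 1,250
15–64: 717 + 631 + 681 + 871 + 806 + 760 + 611 + 902 + 817 + 801 = 7,597
65+: 468 + 913 = 1,381
Total dependency ratio = (1,250 + 1,381) / 7,597 × 100 = 2,631 / 7,597 × 100 = 35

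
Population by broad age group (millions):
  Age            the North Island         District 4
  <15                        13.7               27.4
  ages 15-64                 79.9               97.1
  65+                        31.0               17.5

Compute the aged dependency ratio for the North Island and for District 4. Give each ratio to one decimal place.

the North Island: 31.0 / 79.9 × 100 = 38.8
District 4: 17.5 / 97.1 × 100 = 18.0

the North Island: 38.8
District 4: 18.0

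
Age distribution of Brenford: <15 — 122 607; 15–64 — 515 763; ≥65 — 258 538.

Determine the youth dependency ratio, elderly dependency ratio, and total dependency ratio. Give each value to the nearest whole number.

Youth dependency ratio = 122 607 / 515 763 × 100 = 24
Old-age dependency ratio = 258 538 / 515 763 × 100 = 50
Total dependency ratio = (122 607 + 258 538) / 515 763 × 100 = 381 145 / 515 763 × 100 = 74

Youth dependency ratio: 24
Old-age dependency ratio: 50
Total dependency ratio: 74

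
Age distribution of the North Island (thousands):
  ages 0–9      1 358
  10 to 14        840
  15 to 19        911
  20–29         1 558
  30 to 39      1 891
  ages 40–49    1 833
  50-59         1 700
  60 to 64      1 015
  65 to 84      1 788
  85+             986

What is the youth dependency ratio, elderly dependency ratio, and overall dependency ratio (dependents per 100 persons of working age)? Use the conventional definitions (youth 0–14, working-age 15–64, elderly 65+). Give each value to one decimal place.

Youth dependency ratio: 24.7
Old-age dependency ratio: 31.1
Total dependency ratio: 55.8

0–14: 1 358 + 840 = 2 198
15–64: 911 + 1 558 + 1 891 + 1 833 + 1 700 + 1 015 = 8 908
65+: 1 788 + 986 = 2 774
Youth dependency ratio = 2 198 / 8 908 × 100 = 24.7
Old-age dependency ratio = 2 774 / 8 908 × 100 = 31.1
Total dependency ratio = (2 198 + 2 774) / 8 908 × 100 = 4 972 / 8 908 × 100 = 55.8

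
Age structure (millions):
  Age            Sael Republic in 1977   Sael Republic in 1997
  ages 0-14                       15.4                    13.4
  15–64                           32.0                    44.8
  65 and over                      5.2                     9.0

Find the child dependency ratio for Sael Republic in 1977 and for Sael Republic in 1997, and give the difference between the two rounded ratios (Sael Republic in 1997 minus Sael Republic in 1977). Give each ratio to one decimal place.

Sael Republic in 1977: 15.4 / 32.0 × 100 = 48.1
Sael Republic in 1997: 13.4 / 44.8 × 100 = 29.9

Sael Republic in 1977: 48.1
Sael Republic in 1997: 29.9
Difference: -18.2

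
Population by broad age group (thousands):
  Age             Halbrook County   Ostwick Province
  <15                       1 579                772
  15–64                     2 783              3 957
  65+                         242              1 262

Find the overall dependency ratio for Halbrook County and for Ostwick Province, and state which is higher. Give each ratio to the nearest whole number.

Halbrook County: 65
Ostwick Province: 51
Higher: Halbrook County

Halbrook County: (1 579 + 242) / 2 783 × 100 = 1 821 / 2 783 × 100 = 65
Ostwick Province: (772 + 1 262) / 3 957 × 100 = 2 034 / 3 957 × 100 = 51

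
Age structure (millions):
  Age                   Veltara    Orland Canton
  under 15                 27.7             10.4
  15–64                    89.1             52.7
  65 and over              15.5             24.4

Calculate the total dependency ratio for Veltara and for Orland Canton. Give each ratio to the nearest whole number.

Veltara: (27.7 + 15.5) / 89.1 × 100 = 43.2 / 89.1 × 100 = 48
Orland Canton: (10.4 + 24.4) / 52.7 × 100 = 34.8 / 52.7 × 100 = 66

Veltara: 48
Orland Canton: 66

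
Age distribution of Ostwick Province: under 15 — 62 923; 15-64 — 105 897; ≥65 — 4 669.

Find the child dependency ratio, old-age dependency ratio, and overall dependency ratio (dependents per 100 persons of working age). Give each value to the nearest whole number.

Youth dependency ratio: 59
Old-age dependency ratio: 4
Total dependency ratio: 64

Youth dependency ratio = 62 923 / 105 897 × 100 = 59
Old-age dependency ratio = 4 669 / 105 897 × 100 = 4
Total dependency ratio = (62 923 + 4 669) / 105 897 × 100 = 67 592 / 105 897 × 100 = 64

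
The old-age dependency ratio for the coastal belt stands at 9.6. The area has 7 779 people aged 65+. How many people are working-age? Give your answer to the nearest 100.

Old-age dependency ratio = elderly / working-age × 100
9.6 = 7 779 / W × 100
⇒ 81 000

Working-age: 81 000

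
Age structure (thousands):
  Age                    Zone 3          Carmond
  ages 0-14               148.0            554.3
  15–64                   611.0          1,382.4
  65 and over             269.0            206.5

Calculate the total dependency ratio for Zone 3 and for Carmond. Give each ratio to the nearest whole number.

Zone 3: (148.0 + 269.0) / 611.0 × 100 = 417.0 / 611.0 × 100 = 68
Carmond: (554.3 + 206.5) / 1,382.4 × 100 = 760.8 / 1,382.4 × 100 = 55

Zone 3: 68
Carmond: 55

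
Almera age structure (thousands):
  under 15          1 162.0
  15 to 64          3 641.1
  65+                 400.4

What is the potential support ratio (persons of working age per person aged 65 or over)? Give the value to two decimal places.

Potential support ratio = 3 641.1 / 400.4 = 9.09

Potential support ratio: 9.09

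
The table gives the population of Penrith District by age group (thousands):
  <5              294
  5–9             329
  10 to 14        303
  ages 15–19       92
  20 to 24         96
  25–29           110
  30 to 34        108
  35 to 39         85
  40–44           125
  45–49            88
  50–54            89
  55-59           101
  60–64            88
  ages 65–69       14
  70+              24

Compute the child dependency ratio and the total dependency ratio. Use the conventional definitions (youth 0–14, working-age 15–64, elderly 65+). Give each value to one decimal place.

Youth dependency ratio: 94.3
Total dependency ratio: 98.2

0–14: 294 + 329 + 303 = 926
15–64: 92 + 96 + 110 + 108 + 85 + 125 + 88 + 89 + 101 + 88 = 982
65+: 14 + 24 = 38
Youth dependency ratio = 926 / 982 × 100 = 94.3
Total dependency ratio = (926 + 38) / 982 × 100 = 964 / 982 × 100 = 98.2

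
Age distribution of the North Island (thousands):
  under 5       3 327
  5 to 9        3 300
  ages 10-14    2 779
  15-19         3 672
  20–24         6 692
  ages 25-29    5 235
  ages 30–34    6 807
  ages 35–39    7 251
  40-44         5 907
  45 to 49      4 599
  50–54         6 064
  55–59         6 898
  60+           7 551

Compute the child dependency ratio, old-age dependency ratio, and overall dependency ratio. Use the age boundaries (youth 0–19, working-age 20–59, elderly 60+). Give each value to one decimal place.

0–19: 3 327 + 3 300 + 2 779 + 3 672 = 13 078
20–59: 6 692 + 5 235 + 6 807 + 7 251 + 5 907 + 4 599 + 6 064 + 6 898 = 49 453
60+: 7 551
Youth dependency ratio = 13 078 / 49 453 × 100 = 26.4
Old-age dependency ratio = 7 551 / 49 453 × 100 = 15.3
Total dependency ratio = (13 078 + 7 551) / 49 453 × 100 = 20 629 / 49 453 × 100 = 41.7

Youth dependency ratio: 26.4
Old-age dependency ratio: 15.3
Total dependency ratio: 41.7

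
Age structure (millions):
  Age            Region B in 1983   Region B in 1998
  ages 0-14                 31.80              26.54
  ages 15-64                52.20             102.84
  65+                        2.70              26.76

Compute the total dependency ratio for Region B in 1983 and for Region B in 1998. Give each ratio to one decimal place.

Region B in 1983: 66.1
Region B in 1998: 51.8

Region B in 1983: (31.80 + 2.70) / 52.20 × 100 = 34.50 / 52.20 × 100 = 66.1
Region B in 1998: (26.54 + 26.76) / 102.84 × 100 = 53.30 / 102.84 × 100 = 51.8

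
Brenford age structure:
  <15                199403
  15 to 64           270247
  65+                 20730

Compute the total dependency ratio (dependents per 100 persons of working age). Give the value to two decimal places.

Total dependency ratio: 81.46

Total dependency ratio = (199403 + 20730) / 270247 × 100 = 220133 / 270247 × 100 = 81.46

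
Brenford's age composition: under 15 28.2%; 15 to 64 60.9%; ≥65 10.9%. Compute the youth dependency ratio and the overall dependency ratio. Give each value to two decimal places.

Youth dependency ratio = 28.2 / 60.9 × 100 = 46.31
Total dependency ratio = (28.2 + 10.9) / 60.9 × 100 = 39.1 / 60.9 × 100 = 64.20

Youth dependency ratio: 46.31
Total dependency ratio: 64.20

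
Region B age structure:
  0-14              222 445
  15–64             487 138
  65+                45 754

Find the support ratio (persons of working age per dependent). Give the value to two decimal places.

Support ratio: 1.82

Support ratio = 487 138 / (222 445 + 45 754) = 487 138 / 268 199 = 1.82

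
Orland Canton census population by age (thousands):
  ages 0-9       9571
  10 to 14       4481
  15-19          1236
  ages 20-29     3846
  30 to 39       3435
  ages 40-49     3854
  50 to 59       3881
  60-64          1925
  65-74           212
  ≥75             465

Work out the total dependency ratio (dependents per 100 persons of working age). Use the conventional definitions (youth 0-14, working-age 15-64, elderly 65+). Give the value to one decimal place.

Total dependency ratio: 81.0

0–14: 9571 + 4481 = 14052
15–64: 1236 + 3846 + 3435 + 3854 + 3881 + 1925 = 18177
65+: 212 + 465 = 677
Total dependency ratio = (14052 + 677) / 18177 × 100 = 14729 / 18177 × 100 = 81.0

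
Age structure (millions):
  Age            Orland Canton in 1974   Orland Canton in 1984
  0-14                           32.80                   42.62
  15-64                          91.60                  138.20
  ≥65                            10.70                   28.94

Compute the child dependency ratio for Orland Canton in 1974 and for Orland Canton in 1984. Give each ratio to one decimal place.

Orland Canton in 1974: 35.8
Orland Canton in 1984: 30.8

Orland Canton in 1974: 32.80 / 91.60 × 100 = 35.8
Orland Canton in 1984: 42.62 / 138.20 × 100 = 30.8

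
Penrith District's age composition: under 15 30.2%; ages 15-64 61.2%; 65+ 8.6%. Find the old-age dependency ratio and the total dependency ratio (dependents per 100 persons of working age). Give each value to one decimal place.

Old-age dependency ratio: 14.1
Total dependency ratio: 63.4

Old-age dependency ratio = 8.6 / 61.2 × 100 = 14.1
Total dependency ratio = (30.2 + 8.6) / 61.2 × 100 = 38.8 / 61.2 × 100 = 63.4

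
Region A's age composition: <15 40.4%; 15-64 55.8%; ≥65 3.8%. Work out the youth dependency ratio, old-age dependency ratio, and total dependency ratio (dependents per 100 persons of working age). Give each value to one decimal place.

Youth dependency ratio: 72.4
Old-age dependency ratio: 6.8
Total dependency ratio: 79.2

Youth dependency ratio = 40.4 / 55.8 × 100 = 72.4
Old-age dependency ratio = 3.8 / 55.8 × 100 = 6.8
Total dependency ratio = (40.4 + 3.8) / 55.8 × 100 = 44.2 / 55.8 × 100 = 79.2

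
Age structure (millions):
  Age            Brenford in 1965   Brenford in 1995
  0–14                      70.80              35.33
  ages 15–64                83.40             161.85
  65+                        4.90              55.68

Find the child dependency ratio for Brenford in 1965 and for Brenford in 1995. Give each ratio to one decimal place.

Brenford in 1965: 84.9
Brenford in 1995: 21.8

Brenford in 1965: 70.80 / 83.40 × 100 = 84.9
Brenford in 1995: 35.33 / 161.85 × 100 = 21.8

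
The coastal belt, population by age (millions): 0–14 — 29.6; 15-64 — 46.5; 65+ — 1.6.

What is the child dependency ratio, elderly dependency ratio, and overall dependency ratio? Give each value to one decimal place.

Youth dependency ratio: 63.7
Old-age dependency ratio: 3.4
Total dependency ratio: 67.1

Youth dependency ratio = 29.6 / 46.5 × 100 = 63.7
Old-age dependency ratio = 1.6 / 46.5 × 100 = 3.4
Total dependency ratio = (29.6 + 1.6) / 46.5 × 100 = 31.2 / 46.5 × 100 = 67.1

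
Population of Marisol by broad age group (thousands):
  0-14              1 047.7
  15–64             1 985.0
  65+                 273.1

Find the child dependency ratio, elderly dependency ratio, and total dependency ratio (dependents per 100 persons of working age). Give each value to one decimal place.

Youth dependency ratio: 52.8
Old-age dependency ratio: 13.8
Total dependency ratio: 66.5

Youth dependency ratio = 1 047.7 / 1 985.0 × 100 = 52.8
Old-age dependency ratio = 273.1 / 1 985.0 × 100 = 13.8
Total dependency ratio = (1 047.7 + 273.1) / 1 985.0 × 100 = 1 320.8 / 1 985.0 × 100 = 66.5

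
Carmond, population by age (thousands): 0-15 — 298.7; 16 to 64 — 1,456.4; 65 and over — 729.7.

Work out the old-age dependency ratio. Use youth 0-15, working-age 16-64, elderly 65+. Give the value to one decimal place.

Old-age dependency ratio = 729.7 / 1,456.4 × 100 = 50.1

Old-age dependency ratio: 50.1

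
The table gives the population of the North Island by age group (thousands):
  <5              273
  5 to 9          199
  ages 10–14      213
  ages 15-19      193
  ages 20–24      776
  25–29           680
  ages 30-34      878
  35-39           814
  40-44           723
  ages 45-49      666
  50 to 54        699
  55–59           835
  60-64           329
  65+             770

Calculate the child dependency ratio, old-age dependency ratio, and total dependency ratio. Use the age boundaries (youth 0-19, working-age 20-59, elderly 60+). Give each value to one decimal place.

0–19: 273 + 199 + 213 + 193 = 878
20–59: 776 + 680 + 878 + 814 + 723 + 666 + 699 + 835 = 6071
60+: 329 + 770 = 1099
Youth dependency ratio = 878 / 6071 × 100 = 14.5
Old-age dependency ratio = 1099 / 6071 × 100 = 18.1
Total dependency ratio = (878 + 1099) / 6071 × 100 = 1977 / 6071 × 100 = 32.6

Youth dependency ratio: 14.5
Old-age dependency ratio: 18.1
Total dependency ratio: 32.6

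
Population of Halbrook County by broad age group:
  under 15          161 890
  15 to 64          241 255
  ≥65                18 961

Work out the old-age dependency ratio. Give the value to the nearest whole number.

Old-age dependency ratio = 18 961 / 241 255 × 100 = 8

Old-age dependency ratio: 8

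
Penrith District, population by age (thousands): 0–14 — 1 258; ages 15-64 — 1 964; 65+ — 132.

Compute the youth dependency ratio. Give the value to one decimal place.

Youth dependency ratio: 64.1

Youth dependency ratio = 1 258 / 1 964 × 100 = 64.1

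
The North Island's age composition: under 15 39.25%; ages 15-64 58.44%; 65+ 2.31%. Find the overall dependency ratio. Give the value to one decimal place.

Total dependency ratio: 71.1

Total dependency ratio = (39.25 + 2.31) / 58.44 × 100 = 41.56 / 58.44 × 100 = 71.1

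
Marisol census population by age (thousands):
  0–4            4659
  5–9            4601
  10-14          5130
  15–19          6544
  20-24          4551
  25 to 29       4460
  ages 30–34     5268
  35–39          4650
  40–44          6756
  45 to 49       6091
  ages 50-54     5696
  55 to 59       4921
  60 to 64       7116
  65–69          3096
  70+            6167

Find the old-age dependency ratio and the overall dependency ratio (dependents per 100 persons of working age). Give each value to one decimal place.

Old-age dependency ratio: 16.5
Total dependency ratio: 42.2

0–14: 4659 + 4601 + 5130 = 14390
15–64: 6544 + 4551 + 4460 + 5268 + 4650 + 6756 + 6091 + 5696 + 4921 + 7116 = 56053
65+: 3096 + 6167 = 9263
Old-age dependency ratio = 9263 / 56053 × 100 = 16.5
Total dependency ratio = (14390 + 9263) / 56053 × 100 = 23653 / 56053 × 100 = 42.2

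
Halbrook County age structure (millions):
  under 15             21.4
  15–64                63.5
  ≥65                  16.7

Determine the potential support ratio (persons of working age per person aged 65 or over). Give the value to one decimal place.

Potential support ratio = 63.5 / 16.7 = 3.8

Potential support ratio: 3.8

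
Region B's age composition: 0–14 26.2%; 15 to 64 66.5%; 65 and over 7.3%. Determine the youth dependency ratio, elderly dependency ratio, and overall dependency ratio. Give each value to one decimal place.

Youth dependency ratio = 26.2 / 66.5 × 100 = 39.4
Old-age dependency ratio = 7.3 / 66.5 × 100 = 11.0
Total dependency ratio = (26.2 + 7.3) / 66.5 × 100 = 33.5 / 66.5 × 100 = 50.4

Youth dependency ratio: 39.4
Old-age dependency ratio: 11.0
Total dependency ratio: 50.4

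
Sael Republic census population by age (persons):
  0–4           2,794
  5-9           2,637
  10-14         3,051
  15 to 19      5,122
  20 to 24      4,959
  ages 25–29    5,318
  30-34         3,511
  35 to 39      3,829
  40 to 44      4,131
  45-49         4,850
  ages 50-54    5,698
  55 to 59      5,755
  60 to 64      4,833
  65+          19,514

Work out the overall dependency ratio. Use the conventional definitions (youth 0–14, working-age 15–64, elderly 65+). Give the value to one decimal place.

Total dependency ratio: 58.3

0–14: 2,794 + 2,637 + 3,051 = 8,482
15–64: 5,122 + 4,959 + 5,318 + 3,511 + 3,829 + 4,131 + 4,850 + 5,698 + 5,755 + 4,833 = 48,006
65+: 19,514
Total dependency ratio = (8,482 + 19,514) / 48,006 × 100 = 27,996 / 48,006 × 100 = 58.3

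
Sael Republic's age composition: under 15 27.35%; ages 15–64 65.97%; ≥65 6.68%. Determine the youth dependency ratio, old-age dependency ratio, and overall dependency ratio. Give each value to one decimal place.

Youth dependency ratio = 27.35 / 65.97 × 100 = 41.5
Old-age dependency ratio = 6.68 / 65.97 × 100 = 10.1
Total dependency ratio = (27.35 + 6.68) / 65.97 × 100 = 34.03 / 65.97 × 100 = 51.6

Youth dependency ratio: 41.5
Old-age dependency ratio: 10.1
Total dependency ratio: 51.6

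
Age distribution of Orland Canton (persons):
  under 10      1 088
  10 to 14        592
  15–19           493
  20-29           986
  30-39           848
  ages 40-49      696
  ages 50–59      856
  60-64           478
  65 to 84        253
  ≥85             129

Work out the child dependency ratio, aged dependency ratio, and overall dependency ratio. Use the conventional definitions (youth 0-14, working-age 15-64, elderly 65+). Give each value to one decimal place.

0–14: 1 088 + 592 = 1 680
15–64: 493 + 986 + 848 + 696 + 856 + 478 = 4 357
65+: 253 + 129 = 382
Youth dependency ratio = 1 680 / 4 357 × 100 = 38.6
Old-age dependency ratio = 382 / 4 357 × 100 = 8.8
Total dependency ratio = (1 680 + 382) / 4 357 × 100 = 2 062 / 4 357 × 100 = 47.3

Youth dependency ratio: 38.6
Old-age dependency ratio: 8.8
Total dependency ratio: 47.3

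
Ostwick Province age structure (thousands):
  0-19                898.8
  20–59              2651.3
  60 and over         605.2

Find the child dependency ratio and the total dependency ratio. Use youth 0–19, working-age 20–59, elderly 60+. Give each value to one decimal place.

Youth dependency ratio = 898.8 / 2651.3 × 100 = 33.9
Total dependency ratio = (898.8 + 605.2) / 2651.3 × 100 = 1504.0 / 2651.3 × 100 = 56.7

Youth dependency ratio: 33.9
Total dependency ratio: 56.7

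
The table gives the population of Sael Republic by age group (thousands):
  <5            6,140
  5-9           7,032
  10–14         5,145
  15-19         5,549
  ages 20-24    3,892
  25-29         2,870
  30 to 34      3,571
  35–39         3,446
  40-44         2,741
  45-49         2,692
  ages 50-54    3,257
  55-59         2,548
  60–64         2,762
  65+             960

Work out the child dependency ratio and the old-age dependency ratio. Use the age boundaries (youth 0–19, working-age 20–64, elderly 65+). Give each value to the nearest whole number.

Youth dependency ratio: 86
Old-age dependency ratio: 3

0–19: 6,140 + 7,032 + 5,145 + 5,549 = 23,866
20–64: 3,892 + 2,870 + 3,571 + 3,446 + 2,741 + 2,692 + 3,257 + 2,548 + 2,762 = 27,779
65+: 960
Youth dependency ratio = 23,866 / 27,779 × 100 = 86
Old-age dependency ratio = 960 / 27,779 × 100 = 3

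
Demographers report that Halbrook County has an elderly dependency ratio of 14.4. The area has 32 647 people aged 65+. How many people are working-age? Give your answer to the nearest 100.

Working-age: 226 700

Old-age dependency ratio = elderly / working-age × 100
14.4 = 32 647 / W × 100
⇒ 226 700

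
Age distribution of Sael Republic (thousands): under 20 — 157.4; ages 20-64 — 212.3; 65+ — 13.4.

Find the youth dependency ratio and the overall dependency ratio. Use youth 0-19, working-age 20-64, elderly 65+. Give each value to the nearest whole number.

Youth dependency ratio: 74
Total dependency ratio: 80

Youth dependency ratio = 157.4 / 212.3 × 100 = 74
Total dependency ratio = (157.4 + 13.4) / 212.3 × 100 = 170.8 / 212.3 × 100 = 80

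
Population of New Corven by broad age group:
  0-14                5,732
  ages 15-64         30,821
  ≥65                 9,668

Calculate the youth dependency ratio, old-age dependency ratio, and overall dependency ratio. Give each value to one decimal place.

Youth dependency ratio = 5,732 / 30,821 × 100 = 18.6
Old-age dependency ratio = 9,668 / 30,821 × 100 = 31.4
Total dependency ratio = (5,732 + 9,668) / 30,821 × 100 = 15,400 / 30,821 × 100 = 50.0

Youth dependency ratio: 18.6
Old-age dependency ratio: 31.4
Total dependency ratio: 50.0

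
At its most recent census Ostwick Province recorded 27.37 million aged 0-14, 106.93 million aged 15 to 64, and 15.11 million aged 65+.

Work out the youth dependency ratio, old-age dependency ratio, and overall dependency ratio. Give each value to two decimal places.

Youth dependency ratio: 25.60
Old-age dependency ratio: 14.13
Total dependency ratio: 39.73

Youth dependency ratio = 27.37 / 106.93 × 100 = 25.60
Old-age dependency ratio = 15.11 / 106.93 × 100 = 14.13
Total dependency ratio = (27.37 + 15.11) / 106.93 × 100 = 42.48 / 106.93 × 100 = 39.73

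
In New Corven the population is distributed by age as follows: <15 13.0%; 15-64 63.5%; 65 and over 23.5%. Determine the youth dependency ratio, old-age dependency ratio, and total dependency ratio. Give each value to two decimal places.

Youth dependency ratio = 13.0 / 63.5 × 100 = 20.47
Old-age dependency ratio = 23.5 / 63.5 × 100 = 37.01
Total dependency ratio = (13.0 + 23.5) / 63.5 × 100 = 36.5 / 63.5 × 100 = 57.48

Youth dependency ratio: 20.47
Old-age dependency ratio: 37.01
Total dependency ratio: 57.48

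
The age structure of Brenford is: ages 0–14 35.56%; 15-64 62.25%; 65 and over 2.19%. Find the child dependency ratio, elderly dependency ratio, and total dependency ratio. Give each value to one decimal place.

Youth dependency ratio = 35.56 / 62.25 × 100 = 57.1
Old-age dependency ratio = 2.19 / 62.25 × 100 = 3.5
Total dependency ratio = (35.56 + 2.19) / 62.25 × 100 = 37.75 / 62.25 × 100 = 60.6

Youth dependency ratio: 57.1
Old-age dependency ratio: 3.5
Total dependency ratio: 60.6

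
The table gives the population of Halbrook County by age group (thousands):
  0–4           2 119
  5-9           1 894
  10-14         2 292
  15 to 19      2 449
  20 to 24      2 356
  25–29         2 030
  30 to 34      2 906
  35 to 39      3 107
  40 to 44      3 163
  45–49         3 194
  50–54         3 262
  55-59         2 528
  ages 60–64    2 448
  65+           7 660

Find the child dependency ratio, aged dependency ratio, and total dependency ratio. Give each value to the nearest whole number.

0–14: 2 119 + 1 894 + 2 292 = 6 305
15–64: 2 449 + 2 356 + 2 030 + 2 906 + 3 107 + 3 163 + 3 194 + 3 262 + 2 528 + 2 448 = 27 443
65+: 7 660
Youth dependency ratio = 6 305 / 27 443 × 100 = 23
Old-age dependency ratio = 7 660 / 27 443 × 100 = 28
Total dependency ratio = (6 305 + 7 660) / 27 443 × 100 = 13 965 / 27 443 × 100 = 51

Youth dependency ratio: 23
Old-age dependency ratio: 28
Total dependency ratio: 51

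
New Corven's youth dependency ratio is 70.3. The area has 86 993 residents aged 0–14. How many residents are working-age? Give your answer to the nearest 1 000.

Youth dependency ratio = youth / working-age × 100
70.3 = 86 993 / W × 100
⇒ 124 000

Working-age: 124 000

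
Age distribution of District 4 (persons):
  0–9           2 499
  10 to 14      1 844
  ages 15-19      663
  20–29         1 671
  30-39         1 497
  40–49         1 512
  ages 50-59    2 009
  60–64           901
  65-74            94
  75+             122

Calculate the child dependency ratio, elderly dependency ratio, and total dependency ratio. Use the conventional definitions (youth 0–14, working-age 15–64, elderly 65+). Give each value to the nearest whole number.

0–14: 2 499 + 1 844 = 4 343
15–64: 663 + 1 671 + 1 497 + 1 512 + 2 009 + 901 = 8 253
65+: 94 + 122 = 216
Youth dependency ratio = 4 343 / 8 253 × 100 = 53
Old-age dependency ratio = 216 / 8 253 × 100 = 3
Total dependency ratio = (4 343 + 216) / 8 253 × 100 = 4 559 / 8 253 × 100 = 55

Youth dependency ratio: 53
Old-age dependency ratio: 3
Total dependency ratio: 55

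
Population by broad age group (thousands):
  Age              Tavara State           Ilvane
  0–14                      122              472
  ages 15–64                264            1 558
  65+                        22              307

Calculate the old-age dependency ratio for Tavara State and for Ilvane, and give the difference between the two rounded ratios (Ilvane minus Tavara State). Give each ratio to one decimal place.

Tavara State: 22 / 264 × 100 = 8.3
Ilvane: 307 / 1 558 × 100 = 19.7

Tavara State: 8.3
Ilvane: 19.7
Difference: +11.4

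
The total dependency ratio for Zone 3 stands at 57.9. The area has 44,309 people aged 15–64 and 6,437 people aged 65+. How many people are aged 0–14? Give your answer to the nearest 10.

Total dependency ratio = (youth + elderly) / working-age × 100
57.9 = (Y + 6,437) / 44,309 × 100
⇒ 19,220

Aged 0–14: 19,220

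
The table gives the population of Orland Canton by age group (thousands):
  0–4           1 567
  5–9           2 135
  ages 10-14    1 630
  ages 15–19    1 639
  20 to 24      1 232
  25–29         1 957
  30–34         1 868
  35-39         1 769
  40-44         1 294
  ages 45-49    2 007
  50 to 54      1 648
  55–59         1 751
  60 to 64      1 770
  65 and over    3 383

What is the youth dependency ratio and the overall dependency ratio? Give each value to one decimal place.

Youth dependency ratio: 31.5
Total dependency ratio: 51.5

0–14: 1 567 + 2 135 + 1 630 = 5 332
15–64: 1 639 + 1 232 + 1 957 + 1 868 + 1 769 + 1 294 + 2 007 + 1 648 + 1 751 + 1 770 = 16 935
65+: 3 383
Youth dependency ratio = 5 332 / 16 935 × 100 = 31.5
Total dependency ratio = (5 332 + 3 383) / 16 935 × 100 = 8 715 / 16 935 × 100 = 51.5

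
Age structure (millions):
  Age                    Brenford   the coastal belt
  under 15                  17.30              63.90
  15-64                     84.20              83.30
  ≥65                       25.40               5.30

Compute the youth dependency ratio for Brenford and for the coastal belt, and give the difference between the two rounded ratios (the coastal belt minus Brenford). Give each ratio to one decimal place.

Brenford: 17.30 / 84.20 × 100 = 20.5
the coastal belt: 63.90 / 83.30 × 100 = 76.7

Brenford: 20.5
the coastal belt: 76.7
Difference: +56.2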